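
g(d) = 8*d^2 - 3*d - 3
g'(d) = 16*d - 3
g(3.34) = 76.22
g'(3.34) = 50.44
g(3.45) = 81.87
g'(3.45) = 52.20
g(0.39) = -2.95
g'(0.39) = 3.24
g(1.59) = 12.45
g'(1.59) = 22.44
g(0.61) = -1.85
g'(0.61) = 6.76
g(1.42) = 8.87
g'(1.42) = 19.72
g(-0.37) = -0.79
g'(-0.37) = -8.92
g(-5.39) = 245.59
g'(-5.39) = -89.24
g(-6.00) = 303.00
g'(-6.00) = -99.00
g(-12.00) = 1185.00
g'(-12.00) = -195.00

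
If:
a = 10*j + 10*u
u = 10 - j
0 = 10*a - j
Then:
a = 100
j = 1000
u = -990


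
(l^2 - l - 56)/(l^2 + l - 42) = (l - 8)/(l - 6)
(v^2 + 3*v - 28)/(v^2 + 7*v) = (v - 4)/v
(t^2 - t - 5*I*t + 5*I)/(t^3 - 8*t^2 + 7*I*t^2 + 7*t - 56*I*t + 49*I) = (t - 5*I)/(t^2 + 7*t*(-1 + I) - 49*I)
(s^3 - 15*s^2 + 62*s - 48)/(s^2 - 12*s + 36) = (s^2 - 9*s + 8)/(s - 6)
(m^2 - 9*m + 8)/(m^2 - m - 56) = (m - 1)/(m + 7)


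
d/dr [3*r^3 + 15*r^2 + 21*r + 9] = 9*r^2 + 30*r + 21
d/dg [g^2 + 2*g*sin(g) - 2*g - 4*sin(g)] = 2*g*cos(g) + 2*g + 2*sin(g) - 4*cos(g) - 2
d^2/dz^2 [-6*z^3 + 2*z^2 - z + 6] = 4 - 36*z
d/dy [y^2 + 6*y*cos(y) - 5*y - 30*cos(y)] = -6*y*sin(y) + 2*y + 30*sin(y) + 6*cos(y) - 5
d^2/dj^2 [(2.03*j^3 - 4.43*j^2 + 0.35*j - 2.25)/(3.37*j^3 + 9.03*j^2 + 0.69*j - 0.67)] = (-1.13686837721616e-13*j^7 - 224.1724*j^6 - 4.47266400000012*j^5 - 125.922072*j^4 - 1098.403264*j^3 - 1289.152992*j^2 - 96.423288*j - 33.021544)/(38.272753*j^9 + 307.658421*j^8 + 847.887282*j^7 + 839.471712*j^6 + 51.270012*j^5 - 160.347366*j^4 - 20.180526*j^3 + 11.20374*j^2 + 0.929223*j - 0.300763)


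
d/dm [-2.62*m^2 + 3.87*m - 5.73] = 3.87 - 5.24*m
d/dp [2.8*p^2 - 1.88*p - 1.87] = 5.6*p - 1.88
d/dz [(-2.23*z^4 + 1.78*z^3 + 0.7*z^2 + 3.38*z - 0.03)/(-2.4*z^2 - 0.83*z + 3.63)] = (10.704*z^5 + 1.2807*z^4 - 35.3344*z^3 + 26.9152*z^2 + 4.938*z + 12.2445)/(5.76*z^4 + 3.984*z^3 - 16.7351*z^2 - 6.0258*z + 13.1769)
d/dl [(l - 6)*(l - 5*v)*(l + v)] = 3*l^2 - 8*l*v - 12*l - 5*v^2 + 24*v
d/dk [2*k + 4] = 2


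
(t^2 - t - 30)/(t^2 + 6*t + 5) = (t - 6)/(t + 1)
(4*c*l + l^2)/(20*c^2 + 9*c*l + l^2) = l/(5*c + l)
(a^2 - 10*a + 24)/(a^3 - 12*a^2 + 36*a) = (a - 4)/(a*(a - 6))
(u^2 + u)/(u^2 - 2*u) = (u + 1)/(u - 2)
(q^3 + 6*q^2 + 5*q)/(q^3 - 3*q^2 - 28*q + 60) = q*(q + 1)/(q^2 - 8*q + 12)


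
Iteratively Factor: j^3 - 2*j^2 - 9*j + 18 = (j - 2)*(j^2 - 9) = (j - 3)*(j - 2)*(j + 3)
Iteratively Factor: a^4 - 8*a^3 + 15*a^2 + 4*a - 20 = (a - 2)*(a^3 - 6*a^2 + 3*a + 10) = (a - 5)*(a - 2)*(a^2 - a - 2) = (a - 5)*(a - 2)*(a + 1)*(a - 2)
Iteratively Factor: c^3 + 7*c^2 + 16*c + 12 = (c + 2)*(c^2 + 5*c + 6) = (c + 2)*(c + 3)*(c + 2)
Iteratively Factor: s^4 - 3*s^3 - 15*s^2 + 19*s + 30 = (s - 5)*(s^3 + 2*s^2 - 5*s - 6) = (s - 5)*(s + 3)*(s^2 - s - 2) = (s - 5)*(s + 1)*(s + 3)*(s - 2)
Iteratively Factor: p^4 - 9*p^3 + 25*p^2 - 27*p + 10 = (p - 1)*(p^3 - 8*p^2 + 17*p - 10) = (p - 1)^2*(p^2 - 7*p + 10) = (p - 2)*(p - 1)^2*(p - 5)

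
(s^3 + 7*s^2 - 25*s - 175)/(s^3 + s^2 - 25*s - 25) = (s + 7)/(s + 1)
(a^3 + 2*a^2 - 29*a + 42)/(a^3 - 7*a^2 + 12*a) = (a^2 + 5*a - 14)/(a*(a - 4))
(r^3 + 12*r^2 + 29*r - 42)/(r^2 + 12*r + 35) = (r^2 + 5*r - 6)/(r + 5)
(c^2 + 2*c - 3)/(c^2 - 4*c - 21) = (c - 1)/(c - 7)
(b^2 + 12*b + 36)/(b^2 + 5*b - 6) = (b + 6)/(b - 1)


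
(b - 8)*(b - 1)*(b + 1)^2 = b^4 - 7*b^3 - 9*b^2 + 7*b + 8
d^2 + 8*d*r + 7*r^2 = (d + r)*(d + 7*r)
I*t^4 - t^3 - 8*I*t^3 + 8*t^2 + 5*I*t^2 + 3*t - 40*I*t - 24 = (t - 8)*(t - I)*(t + 3*I)*(I*t + 1)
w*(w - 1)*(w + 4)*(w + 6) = w^4 + 9*w^3 + 14*w^2 - 24*w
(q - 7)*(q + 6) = q^2 - q - 42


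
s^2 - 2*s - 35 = (s - 7)*(s + 5)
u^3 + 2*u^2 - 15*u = u*(u - 3)*(u + 5)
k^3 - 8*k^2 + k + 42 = (k - 7)*(k - 3)*(k + 2)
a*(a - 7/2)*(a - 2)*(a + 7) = a^4 + 3*a^3/2 - 63*a^2/2 + 49*a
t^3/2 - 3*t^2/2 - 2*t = t*(t/2 + 1/2)*(t - 4)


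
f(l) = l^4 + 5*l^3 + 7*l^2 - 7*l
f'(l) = 4*l^3 + 15*l^2 + 14*l - 7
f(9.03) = 10838.07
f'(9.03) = 4287.79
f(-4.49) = 126.39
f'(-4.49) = -129.53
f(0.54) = -0.87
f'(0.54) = 5.56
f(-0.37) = 3.31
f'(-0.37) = -10.33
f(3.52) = 433.69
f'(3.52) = 402.59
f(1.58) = 32.37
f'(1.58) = 68.34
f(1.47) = 25.39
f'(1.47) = 58.70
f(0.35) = -1.36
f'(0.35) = -0.09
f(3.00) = 258.00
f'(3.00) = 278.00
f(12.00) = 30300.00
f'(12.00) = 9233.00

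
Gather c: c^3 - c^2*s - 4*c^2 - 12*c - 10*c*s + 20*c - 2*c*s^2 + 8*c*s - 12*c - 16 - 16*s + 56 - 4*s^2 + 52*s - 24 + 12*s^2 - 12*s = c^3 + c^2*(-s - 4) + c*(-2*s^2 - 2*s - 4) + 8*s^2 + 24*s + 16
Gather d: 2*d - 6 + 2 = 2*d - 4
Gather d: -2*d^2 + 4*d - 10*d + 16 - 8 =-2*d^2 - 6*d + 8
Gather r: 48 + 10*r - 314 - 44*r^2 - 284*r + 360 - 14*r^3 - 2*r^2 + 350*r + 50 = -14*r^3 - 46*r^2 + 76*r + 144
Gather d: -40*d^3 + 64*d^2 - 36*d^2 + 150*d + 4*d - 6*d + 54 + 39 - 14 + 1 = -40*d^3 + 28*d^2 + 148*d + 80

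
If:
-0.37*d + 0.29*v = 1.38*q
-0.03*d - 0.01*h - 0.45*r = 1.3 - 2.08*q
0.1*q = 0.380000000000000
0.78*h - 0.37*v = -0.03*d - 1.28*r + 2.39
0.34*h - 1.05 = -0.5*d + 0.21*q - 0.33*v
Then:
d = 0.23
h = -12.75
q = 3.80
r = 14.94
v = 18.38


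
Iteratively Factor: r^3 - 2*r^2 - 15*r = (r)*(r^2 - 2*r - 15) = r*(r - 5)*(r + 3)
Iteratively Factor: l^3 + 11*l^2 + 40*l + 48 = (l + 4)*(l^2 + 7*l + 12) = (l + 3)*(l + 4)*(l + 4)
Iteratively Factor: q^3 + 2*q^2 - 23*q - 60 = (q - 5)*(q^2 + 7*q + 12) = (q - 5)*(q + 4)*(q + 3)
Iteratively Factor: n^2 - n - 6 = (n - 3)*(n + 2)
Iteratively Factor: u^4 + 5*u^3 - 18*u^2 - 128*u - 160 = (u + 4)*(u^3 + u^2 - 22*u - 40) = (u + 2)*(u + 4)*(u^2 - u - 20) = (u - 5)*(u + 2)*(u + 4)*(u + 4)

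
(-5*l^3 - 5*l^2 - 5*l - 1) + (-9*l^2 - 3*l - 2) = -5*l^3 - 14*l^2 - 8*l - 3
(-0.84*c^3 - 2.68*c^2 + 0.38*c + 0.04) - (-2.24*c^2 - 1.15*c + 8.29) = -0.84*c^3 - 0.44*c^2 + 1.53*c - 8.25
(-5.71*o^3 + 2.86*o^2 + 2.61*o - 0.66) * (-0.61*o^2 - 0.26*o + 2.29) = 3.4831*o^5 - 0.26*o^4 - 15.4116*o^3 + 6.2734*o^2 + 6.1485*o - 1.5114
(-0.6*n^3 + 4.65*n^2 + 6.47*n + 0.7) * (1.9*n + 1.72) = -1.14*n^4 + 7.803*n^3 + 20.291*n^2 + 12.4584*n + 1.204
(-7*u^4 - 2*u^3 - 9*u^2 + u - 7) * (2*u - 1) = -14*u^5 + 3*u^4 - 16*u^3 + 11*u^2 - 15*u + 7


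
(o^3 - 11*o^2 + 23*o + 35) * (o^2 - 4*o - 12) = o^5 - 15*o^4 + 55*o^3 + 75*o^2 - 416*o - 420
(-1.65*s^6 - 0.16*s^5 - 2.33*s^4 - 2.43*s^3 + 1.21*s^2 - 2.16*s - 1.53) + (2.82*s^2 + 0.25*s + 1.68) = -1.65*s^6 - 0.16*s^5 - 2.33*s^4 - 2.43*s^3 + 4.03*s^2 - 1.91*s + 0.15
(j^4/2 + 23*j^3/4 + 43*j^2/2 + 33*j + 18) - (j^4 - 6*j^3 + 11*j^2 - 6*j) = -j^4/2 + 47*j^3/4 + 21*j^2/2 + 39*j + 18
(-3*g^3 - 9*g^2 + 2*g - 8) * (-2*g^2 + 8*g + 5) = 6*g^5 - 6*g^4 - 91*g^3 - 13*g^2 - 54*g - 40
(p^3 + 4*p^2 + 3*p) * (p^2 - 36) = p^5 + 4*p^4 - 33*p^3 - 144*p^2 - 108*p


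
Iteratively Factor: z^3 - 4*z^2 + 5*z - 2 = (z - 2)*(z^2 - 2*z + 1) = (z - 2)*(z - 1)*(z - 1)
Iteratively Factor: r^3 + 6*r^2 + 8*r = (r)*(r^2 + 6*r + 8) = r*(r + 2)*(r + 4)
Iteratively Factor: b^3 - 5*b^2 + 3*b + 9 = (b - 3)*(b^2 - 2*b - 3) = (b - 3)^2*(b + 1)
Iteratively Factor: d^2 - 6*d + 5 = (d - 5)*(d - 1)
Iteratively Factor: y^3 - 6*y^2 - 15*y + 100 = (y + 4)*(y^2 - 10*y + 25) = (y - 5)*(y + 4)*(y - 5)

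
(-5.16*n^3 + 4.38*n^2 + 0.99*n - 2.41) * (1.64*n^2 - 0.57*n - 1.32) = -8.4624*n^5 + 10.1244*n^4 + 5.9382*n^3 - 10.2983*n^2 + 0.0669*n + 3.1812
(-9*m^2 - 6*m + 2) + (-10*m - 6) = -9*m^2 - 16*m - 4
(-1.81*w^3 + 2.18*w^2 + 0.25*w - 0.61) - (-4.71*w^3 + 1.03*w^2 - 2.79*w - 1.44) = 2.9*w^3 + 1.15*w^2 + 3.04*w + 0.83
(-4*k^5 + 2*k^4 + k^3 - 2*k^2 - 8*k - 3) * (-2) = 8*k^5 - 4*k^4 - 2*k^3 + 4*k^2 + 16*k + 6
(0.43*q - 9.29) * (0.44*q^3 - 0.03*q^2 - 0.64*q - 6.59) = 0.1892*q^4 - 4.1005*q^3 + 0.00349999999999995*q^2 + 3.1119*q + 61.2211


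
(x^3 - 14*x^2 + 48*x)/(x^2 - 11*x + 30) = x*(x - 8)/(x - 5)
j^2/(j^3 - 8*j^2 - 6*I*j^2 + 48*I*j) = j/(j^2 - 8*j - 6*I*j + 48*I)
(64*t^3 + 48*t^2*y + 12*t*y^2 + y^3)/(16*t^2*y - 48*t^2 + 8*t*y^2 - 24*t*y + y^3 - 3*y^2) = (4*t + y)/(y - 3)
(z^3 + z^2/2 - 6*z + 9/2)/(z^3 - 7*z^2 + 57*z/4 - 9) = 2*(z^2 + 2*z - 3)/(2*z^2 - 11*z + 12)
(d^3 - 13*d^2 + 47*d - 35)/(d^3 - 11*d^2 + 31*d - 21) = (d - 5)/(d - 3)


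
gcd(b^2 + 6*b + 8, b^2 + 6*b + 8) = b^2 + 6*b + 8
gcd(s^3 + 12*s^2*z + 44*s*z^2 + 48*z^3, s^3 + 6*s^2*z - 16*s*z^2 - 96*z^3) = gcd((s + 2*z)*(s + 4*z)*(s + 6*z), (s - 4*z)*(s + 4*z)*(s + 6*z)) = s^2 + 10*s*z + 24*z^2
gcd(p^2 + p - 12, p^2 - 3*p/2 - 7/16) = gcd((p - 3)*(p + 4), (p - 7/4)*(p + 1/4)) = 1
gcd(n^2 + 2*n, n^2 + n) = n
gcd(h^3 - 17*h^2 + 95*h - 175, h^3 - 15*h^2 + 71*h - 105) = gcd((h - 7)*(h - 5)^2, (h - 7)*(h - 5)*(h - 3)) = h^2 - 12*h + 35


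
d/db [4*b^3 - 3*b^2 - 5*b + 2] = 12*b^2 - 6*b - 5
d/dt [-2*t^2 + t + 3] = 1 - 4*t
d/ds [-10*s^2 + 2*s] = 2 - 20*s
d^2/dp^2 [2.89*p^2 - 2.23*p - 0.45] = 5.78000000000000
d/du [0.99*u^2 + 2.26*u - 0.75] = 1.98*u + 2.26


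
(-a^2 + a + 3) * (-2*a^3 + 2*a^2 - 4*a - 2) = 2*a^5 - 4*a^4 + 4*a^2 - 14*a - 6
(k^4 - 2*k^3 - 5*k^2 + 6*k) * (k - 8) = k^5 - 10*k^4 + 11*k^3 + 46*k^2 - 48*k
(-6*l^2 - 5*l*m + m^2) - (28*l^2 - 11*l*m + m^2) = -34*l^2 + 6*l*m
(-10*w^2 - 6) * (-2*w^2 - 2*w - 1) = 20*w^4 + 20*w^3 + 22*w^2 + 12*w + 6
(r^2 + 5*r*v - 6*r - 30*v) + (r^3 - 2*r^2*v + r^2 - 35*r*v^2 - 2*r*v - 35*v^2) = r^3 - 2*r^2*v + 2*r^2 - 35*r*v^2 + 3*r*v - 6*r - 35*v^2 - 30*v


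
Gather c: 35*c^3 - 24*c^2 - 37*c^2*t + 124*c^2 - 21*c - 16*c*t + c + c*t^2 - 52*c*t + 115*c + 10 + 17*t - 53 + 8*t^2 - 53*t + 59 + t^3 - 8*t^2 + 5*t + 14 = 35*c^3 + c^2*(100 - 37*t) + c*(t^2 - 68*t + 95) + t^3 - 31*t + 30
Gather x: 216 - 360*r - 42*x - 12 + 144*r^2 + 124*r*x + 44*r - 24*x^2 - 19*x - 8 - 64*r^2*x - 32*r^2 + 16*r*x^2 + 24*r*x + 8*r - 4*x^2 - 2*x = 112*r^2 - 308*r + x^2*(16*r - 28) + x*(-64*r^2 + 148*r - 63) + 196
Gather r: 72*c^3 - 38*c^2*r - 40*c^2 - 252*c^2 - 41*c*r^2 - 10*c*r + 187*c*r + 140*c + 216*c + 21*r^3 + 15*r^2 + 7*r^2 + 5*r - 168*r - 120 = 72*c^3 - 292*c^2 + 356*c + 21*r^3 + r^2*(22 - 41*c) + r*(-38*c^2 + 177*c - 163) - 120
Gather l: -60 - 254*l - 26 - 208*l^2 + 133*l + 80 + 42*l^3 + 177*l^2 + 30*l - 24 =42*l^3 - 31*l^2 - 91*l - 30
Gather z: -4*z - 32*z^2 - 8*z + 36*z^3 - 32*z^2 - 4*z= 36*z^3 - 64*z^2 - 16*z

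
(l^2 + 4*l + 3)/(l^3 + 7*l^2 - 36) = (l + 1)/(l^2 + 4*l - 12)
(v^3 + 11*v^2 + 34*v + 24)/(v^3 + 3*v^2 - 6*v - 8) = (v + 6)/(v - 2)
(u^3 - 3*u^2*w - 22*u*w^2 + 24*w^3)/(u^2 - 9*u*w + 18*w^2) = (u^2 + 3*u*w - 4*w^2)/(u - 3*w)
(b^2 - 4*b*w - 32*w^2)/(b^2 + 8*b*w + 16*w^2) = (b - 8*w)/(b + 4*w)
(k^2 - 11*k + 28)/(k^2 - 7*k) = (k - 4)/k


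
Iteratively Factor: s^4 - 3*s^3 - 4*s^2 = (s)*(s^3 - 3*s^2 - 4*s) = s*(s - 4)*(s^2 + s) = s^2*(s - 4)*(s + 1)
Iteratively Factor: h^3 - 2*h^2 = (h)*(h^2 - 2*h) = h^2*(h - 2)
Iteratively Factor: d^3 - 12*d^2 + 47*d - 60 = (d - 4)*(d^2 - 8*d + 15) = (d - 5)*(d - 4)*(d - 3)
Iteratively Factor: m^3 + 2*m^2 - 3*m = (m - 1)*(m^2 + 3*m) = m*(m - 1)*(m + 3)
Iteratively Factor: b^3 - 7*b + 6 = (b + 3)*(b^2 - 3*b + 2) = (b - 2)*(b + 3)*(b - 1)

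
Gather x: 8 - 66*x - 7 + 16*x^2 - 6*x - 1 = 16*x^2 - 72*x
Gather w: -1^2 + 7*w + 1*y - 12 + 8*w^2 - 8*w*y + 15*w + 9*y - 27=8*w^2 + w*(22 - 8*y) + 10*y - 40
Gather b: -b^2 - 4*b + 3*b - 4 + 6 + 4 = -b^2 - b + 6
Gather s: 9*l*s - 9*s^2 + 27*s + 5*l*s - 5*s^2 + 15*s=-14*s^2 + s*(14*l + 42)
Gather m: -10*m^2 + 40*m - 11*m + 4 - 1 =-10*m^2 + 29*m + 3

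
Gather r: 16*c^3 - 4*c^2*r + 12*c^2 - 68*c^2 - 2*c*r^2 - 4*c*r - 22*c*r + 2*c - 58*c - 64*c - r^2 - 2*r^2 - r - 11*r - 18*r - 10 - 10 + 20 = 16*c^3 - 56*c^2 - 120*c + r^2*(-2*c - 3) + r*(-4*c^2 - 26*c - 30)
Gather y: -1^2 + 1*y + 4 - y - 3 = 0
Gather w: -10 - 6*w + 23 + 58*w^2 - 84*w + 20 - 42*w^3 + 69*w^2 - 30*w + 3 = -42*w^3 + 127*w^2 - 120*w + 36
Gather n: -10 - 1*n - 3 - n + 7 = -2*n - 6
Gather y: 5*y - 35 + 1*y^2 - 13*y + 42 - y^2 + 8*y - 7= 0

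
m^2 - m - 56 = (m - 8)*(m + 7)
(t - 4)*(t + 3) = t^2 - t - 12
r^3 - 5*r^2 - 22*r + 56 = (r - 7)*(r - 2)*(r + 4)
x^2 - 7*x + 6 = (x - 6)*(x - 1)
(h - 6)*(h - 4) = h^2 - 10*h + 24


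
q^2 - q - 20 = (q - 5)*(q + 4)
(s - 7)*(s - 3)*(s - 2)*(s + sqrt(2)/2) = s^4 - 12*s^3 + sqrt(2)*s^3/2 - 6*sqrt(2)*s^2 + 41*s^2 - 42*s + 41*sqrt(2)*s/2 - 21*sqrt(2)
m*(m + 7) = m^2 + 7*m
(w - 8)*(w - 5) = w^2 - 13*w + 40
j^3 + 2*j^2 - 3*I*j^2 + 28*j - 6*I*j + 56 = (j + 2)*(j - 7*I)*(j + 4*I)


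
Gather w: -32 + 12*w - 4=12*w - 36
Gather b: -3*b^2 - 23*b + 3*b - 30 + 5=-3*b^2 - 20*b - 25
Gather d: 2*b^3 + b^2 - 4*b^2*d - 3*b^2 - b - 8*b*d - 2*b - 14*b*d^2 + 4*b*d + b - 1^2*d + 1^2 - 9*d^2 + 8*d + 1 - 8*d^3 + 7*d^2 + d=2*b^3 - 2*b^2 - 2*b - 8*d^3 + d^2*(-14*b - 2) + d*(-4*b^2 - 4*b + 8) + 2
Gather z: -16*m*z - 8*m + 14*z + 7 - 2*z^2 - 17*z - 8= -8*m - 2*z^2 + z*(-16*m - 3) - 1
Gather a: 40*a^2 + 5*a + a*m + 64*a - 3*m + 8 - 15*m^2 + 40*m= 40*a^2 + a*(m + 69) - 15*m^2 + 37*m + 8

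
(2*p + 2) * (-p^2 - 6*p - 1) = -2*p^3 - 14*p^2 - 14*p - 2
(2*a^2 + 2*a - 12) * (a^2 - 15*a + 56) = 2*a^4 - 28*a^3 + 70*a^2 + 292*a - 672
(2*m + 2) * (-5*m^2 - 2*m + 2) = -10*m^3 - 14*m^2 + 4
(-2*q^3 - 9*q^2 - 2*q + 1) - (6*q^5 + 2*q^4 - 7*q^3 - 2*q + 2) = -6*q^5 - 2*q^4 + 5*q^3 - 9*q^2 - 1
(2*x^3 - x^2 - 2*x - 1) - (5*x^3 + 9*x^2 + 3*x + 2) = -3*x^3 - 10*x^2 - 5*x - 3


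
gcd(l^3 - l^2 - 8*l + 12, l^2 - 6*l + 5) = 1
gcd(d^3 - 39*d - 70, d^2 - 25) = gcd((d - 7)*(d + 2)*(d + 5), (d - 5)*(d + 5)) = d + 5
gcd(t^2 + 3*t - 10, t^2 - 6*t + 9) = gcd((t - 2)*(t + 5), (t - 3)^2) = 1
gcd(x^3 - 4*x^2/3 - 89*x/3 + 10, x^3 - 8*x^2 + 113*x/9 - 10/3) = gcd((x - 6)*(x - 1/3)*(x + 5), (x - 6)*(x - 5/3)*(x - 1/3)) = x^2 - 19*x/3 + 2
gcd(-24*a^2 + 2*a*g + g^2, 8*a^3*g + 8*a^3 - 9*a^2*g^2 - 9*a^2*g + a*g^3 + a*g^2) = 1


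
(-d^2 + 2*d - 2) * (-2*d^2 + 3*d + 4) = 2*d^4 - 7*d^3 + 6*d^2 + 2*d - 8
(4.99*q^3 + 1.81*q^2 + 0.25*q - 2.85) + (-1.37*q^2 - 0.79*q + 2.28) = 4.99*q^3 + 0.44*q^2 - 0.54*q - 0.57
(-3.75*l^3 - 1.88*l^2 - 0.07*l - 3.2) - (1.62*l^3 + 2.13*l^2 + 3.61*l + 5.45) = -5.37*l^3 - 4.01*l^2 - 3.68*l - 8.65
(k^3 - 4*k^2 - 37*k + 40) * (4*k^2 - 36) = 4*k^5 - 16*k^4 - 184*k^3 + 304*k^2 + 1332*k - 1440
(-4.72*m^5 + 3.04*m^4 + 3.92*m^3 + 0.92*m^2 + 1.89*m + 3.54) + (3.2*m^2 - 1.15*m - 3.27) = -4.72*m^5 + 3.04*m^4 + 3.92*m^3 + 4.12*m^2 + 0.74*m + 0.27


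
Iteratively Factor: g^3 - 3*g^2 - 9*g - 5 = (g - 5)*(g^2 + 2*g + 1) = (g - 5)*(g + 1)*(g + 1)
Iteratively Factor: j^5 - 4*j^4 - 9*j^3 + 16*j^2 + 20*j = (j + 1)*(j^4 - 5*j^3 - 4*j^2 + 20*j) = (j - 2)*(j + 1)*(j^3 - 3*j^2 - 10*j) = (j - 2)*(j + 1)*(j + 2)*(j^2 - 5*j) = (j - 5)*(j - 2)*(j + 1)*(j + 2)*(j)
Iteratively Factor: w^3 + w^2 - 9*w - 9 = (w + 1)*(w^2 - 9) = (w + 1)*(w + 3)*(w - 3)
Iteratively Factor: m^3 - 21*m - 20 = (m + 4)*(m^2 - 4*m - 5) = (m + 1)*(m + 4)*(m - 5)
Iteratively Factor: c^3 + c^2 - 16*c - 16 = (c + 1)*(c^2 - 16) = (c - 4)*(c + 1)*(c + 4)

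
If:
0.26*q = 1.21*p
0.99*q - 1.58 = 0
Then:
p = 0.34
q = 1.60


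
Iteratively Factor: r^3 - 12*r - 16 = (r + 2)*(r^2 - 2*r - 8) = (r - 4)*(r + 2)*(r + 2)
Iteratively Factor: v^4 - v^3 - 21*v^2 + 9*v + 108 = (v + 3)*(v^3 - 4*v^2 - 9*v + 36) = (v + 3)^2*(v^2 - 7*v + 12) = (v - 4)*(v + 3)^2*(v - 3)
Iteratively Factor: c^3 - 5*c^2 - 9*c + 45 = (c + 3)*(c^2 - 8*c + 15) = (c - 5)*(c + 3)*(c - 3)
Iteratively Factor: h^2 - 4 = (h - 2)*(h + 2)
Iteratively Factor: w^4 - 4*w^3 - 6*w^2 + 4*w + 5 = (w - 1)*(w^3 - 3*w^2 - 9*w - 5) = (w - 1)*(w + 1)*(w^2 - 4*w - 5) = (w - 5)*(w - 1)*(w + 1)*(w + 1)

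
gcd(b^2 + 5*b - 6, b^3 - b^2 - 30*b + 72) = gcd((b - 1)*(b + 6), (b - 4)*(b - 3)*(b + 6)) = b + 6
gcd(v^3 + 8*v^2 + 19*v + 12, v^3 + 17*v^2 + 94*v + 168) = v + 4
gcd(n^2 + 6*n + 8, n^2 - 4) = n + 2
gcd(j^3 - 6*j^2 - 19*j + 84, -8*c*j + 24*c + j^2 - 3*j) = j - 3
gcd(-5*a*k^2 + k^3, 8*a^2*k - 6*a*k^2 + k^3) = k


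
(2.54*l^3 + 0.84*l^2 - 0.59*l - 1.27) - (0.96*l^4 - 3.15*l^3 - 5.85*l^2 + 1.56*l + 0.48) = -0.96*l^4 + 5.69*l^3 + 6.69*l^2 - 2.15*l - 1.75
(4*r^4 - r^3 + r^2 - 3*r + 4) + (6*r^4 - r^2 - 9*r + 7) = 10*r^4 - r^3 - 12*r + 11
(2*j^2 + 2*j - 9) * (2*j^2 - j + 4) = 4*j^4 + 2*j^3 - 12*j^2 + 17*j - 36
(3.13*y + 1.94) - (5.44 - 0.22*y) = 3.35*y - 3.5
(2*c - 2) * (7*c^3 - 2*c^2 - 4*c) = 14*c^4 - 18*c^3 - 4*c^2 + 8*c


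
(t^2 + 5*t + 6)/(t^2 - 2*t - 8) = (t + 3)/(t - 4)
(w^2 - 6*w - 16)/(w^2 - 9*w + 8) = (w + 2)/(w - 1)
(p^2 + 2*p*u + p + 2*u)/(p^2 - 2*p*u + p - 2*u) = (p + 2*u)/(p - 2*u)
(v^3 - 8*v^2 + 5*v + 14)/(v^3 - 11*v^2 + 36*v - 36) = (v^2 - 6*v - 7)/(v^2 - 9*v + 18)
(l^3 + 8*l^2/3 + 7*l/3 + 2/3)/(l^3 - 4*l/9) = 3*(l^2 + 2*l + 1)/(l*(3*l - 2))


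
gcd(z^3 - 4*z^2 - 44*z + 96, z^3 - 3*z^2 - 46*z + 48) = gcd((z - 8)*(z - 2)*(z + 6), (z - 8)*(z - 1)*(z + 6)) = z^2 - 2*z - 48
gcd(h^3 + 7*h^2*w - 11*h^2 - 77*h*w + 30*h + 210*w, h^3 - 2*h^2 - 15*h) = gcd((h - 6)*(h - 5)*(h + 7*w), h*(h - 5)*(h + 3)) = h - 5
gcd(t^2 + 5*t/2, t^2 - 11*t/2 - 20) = t + 5/2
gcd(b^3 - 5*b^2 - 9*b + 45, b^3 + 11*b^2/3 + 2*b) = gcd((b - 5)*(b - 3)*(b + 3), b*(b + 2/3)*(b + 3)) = b + 3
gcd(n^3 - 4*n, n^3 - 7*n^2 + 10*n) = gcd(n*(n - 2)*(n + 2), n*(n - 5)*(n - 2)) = n^2 - 2*n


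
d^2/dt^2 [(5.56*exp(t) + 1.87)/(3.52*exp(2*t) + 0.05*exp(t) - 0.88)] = (68.890624*exp(4*t) + 91.701632*exp(3*t) + 104.323296*exp(2*t) + 23.419363*exp(t) + 4.387944)*exp(t)/(43.614208*exp(6*t) + 1.85856*exp(5*t) - 32.684256*exp(4*t) - 0.929155*exp(3*t) + 8.171064*exp(2*t) + 0.11616*exp(t) - 0.681472)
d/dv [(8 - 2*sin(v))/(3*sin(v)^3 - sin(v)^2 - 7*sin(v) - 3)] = 2*(6*sin(v)^3 - 37*sin(v)^2 + 8*sin(v) + 31)*cos(v)/(-3*sin(v)^3 + sin(v)^2 + 7*sin(v) + 3)^2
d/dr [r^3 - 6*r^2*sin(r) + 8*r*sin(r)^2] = -6*r^2*cos(r) + 3*r^2 - 12*r*sin(r) + 8*r*sin(2*r) + 8*sin(r)^2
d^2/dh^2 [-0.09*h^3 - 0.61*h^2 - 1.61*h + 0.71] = -0.54*h - 1.22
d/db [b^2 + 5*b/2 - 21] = 2*b + 5/2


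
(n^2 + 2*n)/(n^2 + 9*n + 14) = n/(n + 7)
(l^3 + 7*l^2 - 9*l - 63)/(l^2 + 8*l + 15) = (l^2 + 4*l - 21)/(l + 5)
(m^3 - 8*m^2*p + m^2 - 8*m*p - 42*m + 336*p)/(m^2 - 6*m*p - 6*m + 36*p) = (-m^2 + 8*m*p - 7*m + 56*p)/(-m + 6*p)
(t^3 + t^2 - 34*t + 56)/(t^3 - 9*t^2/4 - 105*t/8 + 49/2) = 8*(t^2 + 5*t - 14)/(8*t^2 + 14*t - 49)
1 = 1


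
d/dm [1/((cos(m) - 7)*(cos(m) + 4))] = (2*cos(m) - 3)*sin(m)/((cos(m) - 7)^2*(cos(m) + 4)^2)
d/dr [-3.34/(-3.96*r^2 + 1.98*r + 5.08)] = (6.6132 - 26.4528*r)/(-3.96*r^2 + 1.98*r + 5.08)^2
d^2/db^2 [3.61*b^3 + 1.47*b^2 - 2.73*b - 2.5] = 21.66*b + 2.94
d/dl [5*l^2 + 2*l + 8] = 10*l + 2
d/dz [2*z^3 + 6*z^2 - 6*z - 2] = 6*z^2 + 12*z - 6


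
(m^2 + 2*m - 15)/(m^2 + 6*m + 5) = (m - 3)/(m + 1)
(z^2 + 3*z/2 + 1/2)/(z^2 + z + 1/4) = 2*(z + 1)/(2*z + 1)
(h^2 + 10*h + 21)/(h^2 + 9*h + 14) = (h + 3)/(h + 2)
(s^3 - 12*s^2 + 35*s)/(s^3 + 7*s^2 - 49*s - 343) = s*(s - 5)/(s^2 + 14*s + 49)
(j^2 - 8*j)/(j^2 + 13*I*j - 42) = j*(j - 8)/(j^2 + 13*I*j - 42)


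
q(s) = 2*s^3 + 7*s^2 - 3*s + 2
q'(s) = 6*s^2 + 14*s - 3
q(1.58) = 22.62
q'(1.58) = 34.10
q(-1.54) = 15.92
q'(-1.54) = -10.33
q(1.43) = 17.87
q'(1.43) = 29.29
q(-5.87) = -143.72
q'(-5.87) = 121.56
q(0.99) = 7.83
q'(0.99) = 16.74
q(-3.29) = 16.42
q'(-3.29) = 15.88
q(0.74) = 4.42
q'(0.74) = 10.65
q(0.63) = 3.39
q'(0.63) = 8.20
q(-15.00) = -5128.00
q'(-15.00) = 1137.00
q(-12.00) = -2410.00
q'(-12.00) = 693.00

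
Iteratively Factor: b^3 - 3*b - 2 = (b + 1)*(b^2 - b - 2) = (b + 1)^2*(b - 2)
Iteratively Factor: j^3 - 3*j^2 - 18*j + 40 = (j - 2)*(j^2 - j - 20) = (j - 5)*(j - 2)*(j + 4)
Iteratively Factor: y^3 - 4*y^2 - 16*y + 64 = (y - 4)*(y^2 - 16) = (y - 4)*(y + 4)*(y - 4)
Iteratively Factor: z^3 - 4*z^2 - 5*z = (z + 1)*(z^2 - 5*z) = z*(z + 1)*(z - 5)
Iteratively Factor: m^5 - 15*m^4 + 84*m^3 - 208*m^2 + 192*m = (m - 4)*(m^4 - 11*m^3 + 40*m^2 - 48*m) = (m - 4)*(m - 3)*(m^3 - 8*m^2 + 16*m) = m*(m - 4)*(m - 3)*(m^2 - 8*m + 16) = m*(m - 4)^2*(m - 3)*(m - 4)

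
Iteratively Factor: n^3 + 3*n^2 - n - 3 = (n + 1)*(n^2 + 2*n - 3) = (n + 1)*(n + 3)*(n - 1)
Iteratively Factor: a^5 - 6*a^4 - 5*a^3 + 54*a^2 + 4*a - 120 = (a - 3)*(a^4 - 3*a^3 - 14*a^2 + 12*a + 40) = (a - 3)*(a + 2)*(a^3 - 5*a^2 - 4*a + 20) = (a - 3)*(a - 2)*(a + 2)*(a^2 - 3*a - 10) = (a - 5)*(a - 3)*(a - 2)*(a + 2)*(a + 2)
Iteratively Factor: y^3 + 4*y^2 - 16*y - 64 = (y - 4)*(y^2 + 8*y + 16) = (y - 4)*(y + 4)*(y + 4)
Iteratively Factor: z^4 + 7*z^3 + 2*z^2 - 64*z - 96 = (z - 3)*(z^3 + 10*z^2 + 32*z + 32) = (z - 3)*(z + 4)*(z^2 + 6*z + 8) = (z - 3)*(z + 2)*(z + 4)*(z + 4)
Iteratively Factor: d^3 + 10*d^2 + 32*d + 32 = (d + 2)*(d^2 + 8*d + 16) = (d + 2)*(d + 4)*(d + 4)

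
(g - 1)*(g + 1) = g^2 - 1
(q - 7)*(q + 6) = q^2 - q - 42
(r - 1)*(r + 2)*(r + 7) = r^3 + 8*r^2 + 5*r - 14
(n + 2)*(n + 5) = n^2 + 7*n + 10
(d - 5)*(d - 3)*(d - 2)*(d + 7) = d^4 - 3*d^3 - 39*d^2 + 187*d - 210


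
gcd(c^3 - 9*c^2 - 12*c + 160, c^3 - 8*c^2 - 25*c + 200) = c^2 - 13*c + 40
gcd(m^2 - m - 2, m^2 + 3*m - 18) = 1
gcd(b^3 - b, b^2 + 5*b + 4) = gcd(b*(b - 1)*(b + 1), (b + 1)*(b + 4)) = b + 1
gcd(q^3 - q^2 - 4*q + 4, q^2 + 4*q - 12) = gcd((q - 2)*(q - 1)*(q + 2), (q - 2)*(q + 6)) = q - 2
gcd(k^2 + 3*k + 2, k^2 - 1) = k + 1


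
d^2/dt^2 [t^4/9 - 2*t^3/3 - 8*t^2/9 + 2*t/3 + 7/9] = 4*t^2/3 - 4*t - 16/9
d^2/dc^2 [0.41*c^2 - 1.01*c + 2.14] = 0.820000000000000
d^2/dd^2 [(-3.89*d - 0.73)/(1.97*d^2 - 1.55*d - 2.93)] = ((3.89*d + 0.73)*(3.94*d - 1.55)*(7.88*d - 3.1) + (45.9798*d - 9.1828)*(-1.97*d^2 + 1.55*d + 2.93))/(-1.97*d^2 + 1.55*d + 2.93)^3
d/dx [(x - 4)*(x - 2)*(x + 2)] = 3*x^2 - 8*x - 4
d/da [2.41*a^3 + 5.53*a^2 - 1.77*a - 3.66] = 7.23*a^2 + 11.06*a - 1.77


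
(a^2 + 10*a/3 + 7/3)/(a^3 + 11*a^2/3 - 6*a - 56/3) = (3*a^2 + 10*a + 7)/(3*a^3 + 11*a^2 - 18*a - 56)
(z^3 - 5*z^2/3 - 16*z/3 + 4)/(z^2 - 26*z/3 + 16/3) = (z^2 - z - 6)/(z - 8)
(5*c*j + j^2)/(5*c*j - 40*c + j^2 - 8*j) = j/(j - 8)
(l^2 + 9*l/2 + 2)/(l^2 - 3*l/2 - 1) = (l + 4)/(l - 2)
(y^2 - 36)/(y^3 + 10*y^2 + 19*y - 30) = (y - 6)/(y^2 + 4*y - 5)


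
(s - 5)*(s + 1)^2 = s^3 - 3*s^2 - 9*s - 5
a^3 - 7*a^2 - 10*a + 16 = (a - 8)*(a - 1)*(a + 2)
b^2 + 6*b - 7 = (b - 1)*(b + 7)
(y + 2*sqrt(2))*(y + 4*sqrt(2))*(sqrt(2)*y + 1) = sqrt(2)*y^3 + 13*y^2 + 22*sqrt(2)*y + 16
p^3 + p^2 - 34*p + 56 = (p - 4)*(p - 2)*(p + 7)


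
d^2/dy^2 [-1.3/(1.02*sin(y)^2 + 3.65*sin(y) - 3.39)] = (5.41008*sin(y)^4 + 14.5197*sin(y)^3 + 27.18469*sin(y)^2 - 12.95385*sin(y) - 43.62878)/(1.02*sin(y)^2 + 3.65*sin(y) - 3.39)^3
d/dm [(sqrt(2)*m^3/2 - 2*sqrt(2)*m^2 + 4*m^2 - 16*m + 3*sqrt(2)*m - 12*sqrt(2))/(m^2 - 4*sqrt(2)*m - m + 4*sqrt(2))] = (sqrt(2)*m^4/2 - 8*m^3 - sqrt(2)*m^3 - 17*sqrt(2)*m^2 + 40*m^2 - 32*m + 56*sqrt(2)*m - 76*sqrt(2) - 72)/(m^4 - 8*sqrt(2)*m^3 - 2*m^3 + 16*sqrt(2)*m^2 + 33*m^2 - 64*m - 8*sqrt(2)*m + 32)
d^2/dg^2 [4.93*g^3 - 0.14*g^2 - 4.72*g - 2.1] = 29.58*g - 0.28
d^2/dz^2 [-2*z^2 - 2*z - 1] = -4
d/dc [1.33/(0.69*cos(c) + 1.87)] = 0.9177*sin(c)/(0.69*cos(c) + 1.87)^2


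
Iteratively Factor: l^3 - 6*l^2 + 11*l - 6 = (l - 3)*(l^2 - 3*l + 2) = (l - 3)*(l - 2)*(l - 1)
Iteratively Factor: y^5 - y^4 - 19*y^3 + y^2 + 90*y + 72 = (y + 1)*(y^4 - 2*y^3 - 17*y^2 + 18*y + 72) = (y - 3)*(y + 1)*(y^3 + y^2 - 14*y - 24) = (y - 3)*(y + 1)*(y + 2)*(y^2 - y - 12) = (y - 4)*(y - 3)*(y + 1)*(y + 2)*(y + 3)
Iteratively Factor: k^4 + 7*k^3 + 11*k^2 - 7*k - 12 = (k + 1)*(k^3 + 6*k^2 + 5*k - 12) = (k + 1)*(k + 3)*(k^2 + 3*k - 4) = (k + 1)*(k + 3)*(k + 4)*(k - 1)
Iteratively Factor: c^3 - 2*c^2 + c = (c - 1)*(c^2 - c) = (c - 1)^2*(c)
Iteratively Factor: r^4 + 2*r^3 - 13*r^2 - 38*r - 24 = (r - 4)*(r^3 + 6*r^2 + 11*r + 6) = (r - 4)*(r + 1)*(r^2 + 5*r + 6) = (r - 4)*(r + 1)*(r + 3)*(r + 2)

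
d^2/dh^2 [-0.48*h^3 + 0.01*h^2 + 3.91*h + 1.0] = 0.02 - 2.88*h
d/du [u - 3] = 1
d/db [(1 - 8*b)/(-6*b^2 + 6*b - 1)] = 2*(-24*b^2 + 6*b + 1)/(36*b^4 - 72*b^3 + 48*b^2 - 12*b + 1)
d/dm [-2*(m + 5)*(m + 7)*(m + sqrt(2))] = -6*m^2 - 48*m - 4*sqrt(2)*m - 70 - 24*sqrt(2)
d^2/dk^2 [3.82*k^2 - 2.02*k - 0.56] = 7.64000000000000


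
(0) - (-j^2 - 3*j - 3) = j^2 + 3*j + 3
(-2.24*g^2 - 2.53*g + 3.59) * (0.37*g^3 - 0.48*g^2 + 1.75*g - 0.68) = -0.8288*g^5 + 0.1391*g^4 - 1.3773*g^3 - 4.6275*g^2 + 8.0029*g - 2.4412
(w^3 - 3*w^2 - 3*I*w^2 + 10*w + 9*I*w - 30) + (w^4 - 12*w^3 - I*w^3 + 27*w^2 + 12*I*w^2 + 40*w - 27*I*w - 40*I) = w^4 - 11*w^3 - I*w^3 + 24*w^2 + 9*I*w^2 + 50*w - 18*I*w - 30 - 40*I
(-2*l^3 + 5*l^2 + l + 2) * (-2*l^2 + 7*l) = 4*l^5 - 24*l^4 + 33*l^3 + 3*l^2 + 14*l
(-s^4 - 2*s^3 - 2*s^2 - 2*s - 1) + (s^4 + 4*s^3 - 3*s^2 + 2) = 2*s^3 - 5*s^2 - 2*s + 1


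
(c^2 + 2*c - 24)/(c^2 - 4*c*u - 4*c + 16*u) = (-c - 6)/(-c + 4*u)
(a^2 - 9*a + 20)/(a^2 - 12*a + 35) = (a - 4)/(a - 7)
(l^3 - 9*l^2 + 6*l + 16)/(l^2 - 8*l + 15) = (l^3 - 9*l^2 + 6*l + 16)/(l^2 - 8*l + 15)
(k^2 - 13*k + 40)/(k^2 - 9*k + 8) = (k - 5)/(k - 1)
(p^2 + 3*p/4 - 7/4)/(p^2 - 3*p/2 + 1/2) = (4*p + 7)/(2*(2*p - 1))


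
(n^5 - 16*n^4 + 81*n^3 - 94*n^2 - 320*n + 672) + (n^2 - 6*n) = n^5 - 16*n^4 + 81*n^3 - 93*n^2 - 326*n + 672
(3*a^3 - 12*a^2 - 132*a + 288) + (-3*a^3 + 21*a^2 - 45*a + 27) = 9*a^2 - 177*a + 315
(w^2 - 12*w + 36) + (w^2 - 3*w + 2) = 2*w^2 - 15*w + 38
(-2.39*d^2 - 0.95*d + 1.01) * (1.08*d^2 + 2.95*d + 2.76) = -2.5812*d^4 - 8.0765*d^3 - 8.3081*d^2 + 0.3575*d + 2.7876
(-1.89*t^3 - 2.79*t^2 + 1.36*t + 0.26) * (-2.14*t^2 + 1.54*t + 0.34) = 4.0446*t^5 + 3.06*t^4 - 7.8496*t^3 + 0.5894*t^2 + 0.8628*t + 0.0884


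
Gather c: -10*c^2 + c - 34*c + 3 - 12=-10*c^2 - 33*c - 9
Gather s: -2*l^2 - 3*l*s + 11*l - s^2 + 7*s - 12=-2*l^2 + 11*l - s^2 + s*(7 - 3*l) - 12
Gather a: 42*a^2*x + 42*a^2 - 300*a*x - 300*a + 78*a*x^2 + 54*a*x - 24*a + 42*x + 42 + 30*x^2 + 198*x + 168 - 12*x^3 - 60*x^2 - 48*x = a^2*(42*x + 42) + a*(78*x^2 - 246*x - 324) - 12*x^3 - 30*x^2 + 192*x + 210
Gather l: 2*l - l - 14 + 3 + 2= l - 9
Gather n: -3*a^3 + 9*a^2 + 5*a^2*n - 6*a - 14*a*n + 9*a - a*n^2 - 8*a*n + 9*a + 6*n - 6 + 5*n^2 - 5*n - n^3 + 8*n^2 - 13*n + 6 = -3*a^3 + 9*a^2 + 12*a - n^3 + n^2*(13 - a) + n*(5*a^2 - 22*a - 12)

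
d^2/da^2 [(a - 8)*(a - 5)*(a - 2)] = 6*a - 30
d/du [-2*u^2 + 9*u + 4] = 9 - 4*u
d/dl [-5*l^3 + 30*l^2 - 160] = 15*l*(4 - l)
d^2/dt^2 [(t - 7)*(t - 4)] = 2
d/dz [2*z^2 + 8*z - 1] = 4*z + 8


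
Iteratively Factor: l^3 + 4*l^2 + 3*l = (l + 3)*(l^2 + l) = l*(l + 3)*(l + 1)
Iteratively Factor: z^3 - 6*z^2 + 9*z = (z - 3)*(z^2 - 3*z) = z*(z - 3)*(z - 3)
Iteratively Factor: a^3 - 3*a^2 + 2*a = (a - 2)*(a^2 - a) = (a - 2)*(a - 1)*(a)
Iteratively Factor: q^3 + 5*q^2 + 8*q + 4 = (q + 2)*(q^2 + 3*q + 2) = (q + 2)^2*(q + 1)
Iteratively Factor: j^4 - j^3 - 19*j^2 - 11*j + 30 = (j + 2)*(j^3 - 3*j^2 - 13*j + 15) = (j - 5)*(j + 2)*(j^2 + 2*j - 3) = (j - 5)*(j - 1)*(j + 2)*(j + 3)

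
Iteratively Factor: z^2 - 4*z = (z)*(z - 4)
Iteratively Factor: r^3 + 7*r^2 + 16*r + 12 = (r + 3)*(r^2 + 4*r + 4) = (r + 2)*(r + 3)*(r + 2)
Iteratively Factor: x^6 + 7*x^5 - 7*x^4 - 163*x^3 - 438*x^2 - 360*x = (x - 5)*(x^5 + 12*x^4 + 53*x^3 + 102*x^2 + 72*x) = (x - 5)*(x + 3)*(x^4 + 9*x^3 + 26*x^2 + 24*x) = (x - 5)*(x + 2)*(x + 3)*(x^3 + 7*x^2 + 12*x) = (x - 5)*(x + 2)*(x + 3)*(x + 4)*(x^2 + 3*x) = (x - 5)*(x + 2)*(x + 3)^2*(x + 4)*(x)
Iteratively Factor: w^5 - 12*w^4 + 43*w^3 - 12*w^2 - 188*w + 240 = (w - 4)*(w^4 - 8*w^3 + 11*w^2 + 32*w - 60) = (w - 4)*(w - 3)*(w^3 - 5*w^2 - 4*w + 20) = (w - 5)*(w - 4)*(w - 3)*(w^2 - 4) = (w - 5)*(w - 4)*(w - 3)*(w + 2)*(w - 2)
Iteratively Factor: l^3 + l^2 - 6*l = (l)*(l^2 + l - 6) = l*(l + 3)*(l - 2)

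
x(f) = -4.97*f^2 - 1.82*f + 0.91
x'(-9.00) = 87.64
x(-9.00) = -385.28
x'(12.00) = -121.10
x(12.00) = -736.61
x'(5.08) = -52.32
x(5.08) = -136.59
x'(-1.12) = 9.31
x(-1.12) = -3.29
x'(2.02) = -21.90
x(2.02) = -23.05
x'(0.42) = -5.99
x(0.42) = -0.73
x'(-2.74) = 25.42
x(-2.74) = -31.42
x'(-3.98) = 37.74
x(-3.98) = -70.57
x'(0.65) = -8.28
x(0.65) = -2.37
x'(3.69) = -38.50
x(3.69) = -73.48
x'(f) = -9.94*f - 1.82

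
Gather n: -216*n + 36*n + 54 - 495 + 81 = -180*n - 360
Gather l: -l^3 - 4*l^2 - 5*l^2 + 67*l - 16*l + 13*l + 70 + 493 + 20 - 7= -l^3 - 9*l^2 + 64*l + 576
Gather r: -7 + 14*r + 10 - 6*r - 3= 8*r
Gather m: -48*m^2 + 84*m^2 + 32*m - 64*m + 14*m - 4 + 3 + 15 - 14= 36*m^2 - 18*m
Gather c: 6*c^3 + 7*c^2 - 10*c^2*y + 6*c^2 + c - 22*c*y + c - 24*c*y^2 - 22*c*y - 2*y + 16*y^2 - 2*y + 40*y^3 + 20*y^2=6*c^3 + c^2*(13 - 10*y) + c*(-24*y^2 - 44*y + 2) + 40*y^3 + 36*y^2 - 4*y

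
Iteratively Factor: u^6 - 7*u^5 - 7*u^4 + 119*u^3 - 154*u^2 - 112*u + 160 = (u - 1)*(u^5 - 6*u^4 - 13*u^3 + 106*u^2 - 48*u - 160) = (u - 1)*(u + 1)*(u^4 - 7*u^3 - 6*u^2 + 112*u - 160) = (u - 1)*(u + 1)*(u + 4)*(u^3 - 11*u^2 + 38*u - 40) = (u - 4)*(u - 1)*(u + 1)*(u + 4)*(u^2 - 7*u + 10) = (u - 4)*(u - 2)*(u - 1)*(u + 1)*(u + 4)*(u - 5)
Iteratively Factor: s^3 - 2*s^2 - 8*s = (s)*(s^2 - 2*s - 8) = s*(s + 2)*(s - 4)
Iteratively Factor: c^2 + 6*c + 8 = (c + 2)*(c + 4)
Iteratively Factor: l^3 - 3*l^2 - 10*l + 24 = (l + 3)*(l^2 - 6*l + 8) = (l - 2)*(l + 3)*(l - 4)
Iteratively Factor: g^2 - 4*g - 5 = (g - 5)*(g + 1)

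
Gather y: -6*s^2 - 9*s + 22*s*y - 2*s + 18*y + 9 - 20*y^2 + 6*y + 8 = -6*s^2 - 11*s - 20*y^2 + y*(22*s + 24) + 17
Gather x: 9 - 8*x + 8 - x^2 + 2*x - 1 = -x^2 - 6*x + 16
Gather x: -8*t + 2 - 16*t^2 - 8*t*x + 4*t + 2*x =-16*t^2 - 4*t + x*(2 - 8*t) + 2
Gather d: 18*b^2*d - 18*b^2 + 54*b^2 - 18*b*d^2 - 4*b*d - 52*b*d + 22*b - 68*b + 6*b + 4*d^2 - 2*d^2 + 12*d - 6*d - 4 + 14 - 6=36*b^2 - 40*b + d^2*(2 - 18*b) + d*(18*b^2 - 56*b + 6) + 4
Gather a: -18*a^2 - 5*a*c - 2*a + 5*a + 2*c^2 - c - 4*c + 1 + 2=-18*a^2 + a*(3 - 5*c) + 2*c^2 - 5*c + 3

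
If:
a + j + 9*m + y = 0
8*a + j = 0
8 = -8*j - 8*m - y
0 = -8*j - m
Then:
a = 8/121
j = -64/121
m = 512/121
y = -4552/121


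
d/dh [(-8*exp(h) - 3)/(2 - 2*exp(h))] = -11/(8*sinh(h/2)^2)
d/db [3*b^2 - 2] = 6*b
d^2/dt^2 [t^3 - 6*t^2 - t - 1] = 6*t - 12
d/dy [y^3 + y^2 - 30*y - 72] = 3*y^2 + 2*y - 30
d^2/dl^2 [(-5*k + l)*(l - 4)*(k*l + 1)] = -10*k^2 + 6*k*l - 8*k + 2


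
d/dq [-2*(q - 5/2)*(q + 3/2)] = 2 - 4*q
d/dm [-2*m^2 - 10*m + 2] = -4*m - 10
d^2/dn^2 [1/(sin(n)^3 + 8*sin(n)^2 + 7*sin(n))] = (-9*sin(n)^2 - 79*sin(n) - 179 + 139/sin(n) + 238/sin(n)^2 + 98/sin(n)^3)/((sin(n) + 1)^2*(sin(n) + 7)^3)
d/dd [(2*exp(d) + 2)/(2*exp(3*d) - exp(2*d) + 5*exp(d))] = 2*(-4*exp(3*d) - 5*exp(2*d) + 2*exp(d) - 5)*exp(-d)/(4*exp(4*d) - 4*exp(3*d) + 21*exp(2*d) - 10*exp(d) + 25)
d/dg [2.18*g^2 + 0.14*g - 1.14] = 4.36*g + 0.14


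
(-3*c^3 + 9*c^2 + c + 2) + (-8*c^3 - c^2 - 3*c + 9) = -11*c^3 + 8*c^2 - 2*c + 11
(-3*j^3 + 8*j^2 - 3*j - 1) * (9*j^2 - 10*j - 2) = -27*j^5 + 102*j^4 - 101*j^3 + 5*j^2 + 16*j + 2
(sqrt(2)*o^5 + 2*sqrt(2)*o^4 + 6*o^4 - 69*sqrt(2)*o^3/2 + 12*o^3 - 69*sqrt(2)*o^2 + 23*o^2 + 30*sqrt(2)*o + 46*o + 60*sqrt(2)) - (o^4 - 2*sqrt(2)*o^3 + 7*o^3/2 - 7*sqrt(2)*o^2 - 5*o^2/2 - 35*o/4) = sqrt(2)*o^5 + 2*sqrt(2)*o^4 + 5*o^4 - 65*sqrt(2)*o^3/2 + 17*o^3/2 - 62*sqrt(2)*o^2 + 51*o^2/2 + 30*sqrt(2)*o + 219*o/4 + 60*sqrt(2)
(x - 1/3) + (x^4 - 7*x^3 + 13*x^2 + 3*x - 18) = x^4 - 7*x^3 + 13*x^2 + 4*x - 55/3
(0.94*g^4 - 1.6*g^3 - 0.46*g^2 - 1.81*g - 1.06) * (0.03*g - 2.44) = 0.0282*g^5 - 2.3416*g^4 + 3.8902*g^3 + 1.0681*g^2 + 4.3846*g + 2.5864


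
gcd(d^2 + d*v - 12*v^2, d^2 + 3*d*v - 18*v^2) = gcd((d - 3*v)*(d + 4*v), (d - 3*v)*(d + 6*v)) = -d + 3*v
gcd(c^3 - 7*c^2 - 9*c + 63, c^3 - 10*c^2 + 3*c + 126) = c^2 - 4*c - 21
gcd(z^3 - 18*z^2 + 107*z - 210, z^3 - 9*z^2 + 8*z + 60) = z^2 - 11*z + 30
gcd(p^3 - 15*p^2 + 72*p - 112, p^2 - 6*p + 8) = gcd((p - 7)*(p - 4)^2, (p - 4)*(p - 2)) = p - 4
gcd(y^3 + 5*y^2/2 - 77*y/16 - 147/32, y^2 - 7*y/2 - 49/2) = y + 7/2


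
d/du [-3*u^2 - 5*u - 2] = -6*u - 5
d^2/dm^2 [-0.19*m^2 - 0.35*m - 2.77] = -0.380000000000000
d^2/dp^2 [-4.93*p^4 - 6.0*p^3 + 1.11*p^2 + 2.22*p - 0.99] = -59.16*p^2 - 36.0*p + 2.22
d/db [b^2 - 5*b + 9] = 2*b - 5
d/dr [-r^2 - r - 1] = -2*r - 1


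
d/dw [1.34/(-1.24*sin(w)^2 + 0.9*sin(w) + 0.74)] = (3.3232*sin(w) - 1.206)*cos(w)/(-1.24*sin(w)^2 + 0.9*sin(w) + 0.74)^2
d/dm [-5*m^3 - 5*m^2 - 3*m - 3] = -15*m^2 - 10*m - 3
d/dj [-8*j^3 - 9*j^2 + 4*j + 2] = -24*j^2 - 18*j + 4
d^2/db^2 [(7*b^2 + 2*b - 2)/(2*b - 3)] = 134/(8*b^3 - 36*b^2 + 54*b - 27)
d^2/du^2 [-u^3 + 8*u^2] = 16 - 6*u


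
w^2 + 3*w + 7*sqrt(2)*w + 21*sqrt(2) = (w + 3)*(w + 7*sqrt(2))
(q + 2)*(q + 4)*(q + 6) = q^3 + 12*q^2 + 44*q + 48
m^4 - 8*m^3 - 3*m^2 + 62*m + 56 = (m - 7)*(m - 4)*(m + 1)*(m + 2)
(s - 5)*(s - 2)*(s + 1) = s^3 - 6*s^2 + 3*s + 10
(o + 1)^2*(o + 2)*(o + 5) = o^4 + 9*o^3 + 25*o^2 + 27*o + 10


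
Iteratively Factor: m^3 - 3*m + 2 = (m - 1)*(m^2 + m - 2) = (m - 1)*(m + 2)*(m - 1)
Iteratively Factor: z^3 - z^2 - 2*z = (z)*(z^2 - z - 2) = z*(z + 1)*(z - 2)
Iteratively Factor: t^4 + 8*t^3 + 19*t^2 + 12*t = (t + 1)*(t^3 + 7*t^2 + 12*t) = t*(t + 1)*(t^2 + 7*t + 12) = t*(t + 1)*(t + 3)*(t + 4)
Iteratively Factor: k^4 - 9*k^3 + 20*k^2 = (k - 5)*(k^3 - 4*k^2) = k*(k - 5)*(k^2 - 4*k) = k*(k - 5)*(k - 4)*(k)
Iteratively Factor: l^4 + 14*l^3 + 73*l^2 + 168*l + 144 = (l + 4)*(l^3 + 10*l^2 + 33*l + 36) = (l + 3)*(l + 4)*(l^2 + 7*l + 12) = (l + 3)*(l + 4)^2*(l + 3)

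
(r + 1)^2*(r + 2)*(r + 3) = r^4 + 7*r^3 + 17*r^2 + 17*r + 6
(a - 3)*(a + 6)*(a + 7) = a^3 + 10*a^2 + 3*a - 126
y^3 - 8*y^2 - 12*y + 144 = (y - 6)^2*(y + 4)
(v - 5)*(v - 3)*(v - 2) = v^3 - 10*v^2 + 31*v - 30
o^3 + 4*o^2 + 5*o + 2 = (o + 1)^2*(o + 2)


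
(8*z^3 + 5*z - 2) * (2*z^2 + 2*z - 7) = 16*z^5 + 16*z^4 - 46*z^3 + 6*z^2 - 39*z + 14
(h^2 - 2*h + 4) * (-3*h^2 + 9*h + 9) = -3*h^4 + 15*h^3 - 21*h^2 + 18*h + 36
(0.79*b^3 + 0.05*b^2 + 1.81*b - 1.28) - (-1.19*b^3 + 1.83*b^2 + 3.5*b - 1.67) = 1.98*b^3 - 1.78*b^2 - 1.69*b + 0.39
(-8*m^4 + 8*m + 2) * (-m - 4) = 8*m^5 + 32*m^4 - 8*m^2 - 34*m - 8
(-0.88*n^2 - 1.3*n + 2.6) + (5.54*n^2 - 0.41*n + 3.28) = 4.66*n^2 - 1.71*n + 5.88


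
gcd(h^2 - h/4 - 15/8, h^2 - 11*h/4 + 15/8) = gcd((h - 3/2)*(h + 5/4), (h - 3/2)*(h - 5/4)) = h - 3/2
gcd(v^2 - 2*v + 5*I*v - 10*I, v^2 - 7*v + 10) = v - 2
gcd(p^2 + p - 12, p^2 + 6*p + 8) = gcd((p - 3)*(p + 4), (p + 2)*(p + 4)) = p + 4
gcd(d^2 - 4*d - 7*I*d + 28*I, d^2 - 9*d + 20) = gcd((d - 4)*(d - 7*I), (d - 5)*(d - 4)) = d - 4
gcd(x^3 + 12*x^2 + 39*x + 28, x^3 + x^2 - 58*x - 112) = x + 7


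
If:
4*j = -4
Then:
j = -1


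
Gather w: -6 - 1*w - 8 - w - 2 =-2*w - 16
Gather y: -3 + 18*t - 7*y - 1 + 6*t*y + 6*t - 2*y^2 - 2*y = 24*t - 2*y^2 + y*(6*t - 9) - 4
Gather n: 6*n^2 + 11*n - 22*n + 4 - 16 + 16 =6*n^2 - 11*n + 4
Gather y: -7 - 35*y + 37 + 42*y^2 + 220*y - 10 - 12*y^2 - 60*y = 30*y^2 + 125*y + 20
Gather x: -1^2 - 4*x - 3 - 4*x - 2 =-8*x - 6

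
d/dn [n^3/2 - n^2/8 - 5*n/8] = 3*n^2/2 - n/4 - 5/8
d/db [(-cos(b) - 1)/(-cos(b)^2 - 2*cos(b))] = (sin(b) + 2*sin(b)/cos(b)^2 + 2*tan(b))/(cos(b) + 2)^2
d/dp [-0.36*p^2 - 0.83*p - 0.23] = -0.72*p - 0.83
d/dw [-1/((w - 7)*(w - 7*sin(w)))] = (w + (1 - 7*cos(w))*(w - 7) - 7*sin(w))/((w - 7)^2*(w - 7*sin(w))^2)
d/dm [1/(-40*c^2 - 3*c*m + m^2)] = (3*c - 2*m)/(40*c^2 + 3*c*m - m^2)^2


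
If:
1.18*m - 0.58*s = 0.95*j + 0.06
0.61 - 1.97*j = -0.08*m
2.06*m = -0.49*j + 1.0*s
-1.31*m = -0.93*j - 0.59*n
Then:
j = 0.03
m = -6.81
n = -15.17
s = -14.01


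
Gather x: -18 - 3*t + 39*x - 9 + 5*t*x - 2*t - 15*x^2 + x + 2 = -5*t - 15*x^2 + x*(5*t + 40) - 25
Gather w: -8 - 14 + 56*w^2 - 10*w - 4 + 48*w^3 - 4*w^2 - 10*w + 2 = 48*w^3 + 52*w^2 - 20*w - 24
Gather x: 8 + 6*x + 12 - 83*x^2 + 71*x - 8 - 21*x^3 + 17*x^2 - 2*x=-21*x^3 - 66*x^2 + 75*x + 12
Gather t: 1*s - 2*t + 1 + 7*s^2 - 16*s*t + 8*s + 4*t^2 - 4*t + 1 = 7*s^2 + 9*s + 4*t^2 + t*(-16*s - 6) + 2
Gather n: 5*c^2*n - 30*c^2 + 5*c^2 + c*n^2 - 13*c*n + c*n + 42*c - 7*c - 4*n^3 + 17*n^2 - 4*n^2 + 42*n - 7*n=-25*c^2 + 35*c - 4*n^3 + n^2*(c + 13) + n*(5*c^2 - 12*c + 35)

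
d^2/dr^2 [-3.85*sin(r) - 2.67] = 3.85*sin(r)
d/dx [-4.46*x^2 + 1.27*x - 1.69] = 1.27 - 8.92*x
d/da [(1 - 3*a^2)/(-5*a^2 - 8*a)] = 2*(12*a^2 + 5*a + 4)/(a^2*(25*a^2 + 80*a + 64))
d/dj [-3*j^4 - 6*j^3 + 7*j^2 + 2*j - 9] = -12*j^3 - 18*j^2 + 14*j + 2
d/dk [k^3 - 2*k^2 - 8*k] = 3*k^2 - 4*k - 8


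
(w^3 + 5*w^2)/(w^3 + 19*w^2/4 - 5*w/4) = 4*w/(4*w - 1)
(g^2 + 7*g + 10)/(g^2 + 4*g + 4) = (g + 5)/(g + 2)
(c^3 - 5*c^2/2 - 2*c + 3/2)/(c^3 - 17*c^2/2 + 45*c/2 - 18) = (2*c^2 + c - 1)/(2*c^2 - 11*c + 12)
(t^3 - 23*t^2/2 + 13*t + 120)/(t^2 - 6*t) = t - 11/2 - 20/t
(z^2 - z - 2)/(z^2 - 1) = (z - 2)/(z - 1)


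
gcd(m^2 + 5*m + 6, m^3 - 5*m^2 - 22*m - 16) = m + 2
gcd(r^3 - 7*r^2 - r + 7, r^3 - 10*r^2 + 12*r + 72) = 1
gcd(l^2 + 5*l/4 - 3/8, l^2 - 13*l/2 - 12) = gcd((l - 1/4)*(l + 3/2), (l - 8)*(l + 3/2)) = l + 3/2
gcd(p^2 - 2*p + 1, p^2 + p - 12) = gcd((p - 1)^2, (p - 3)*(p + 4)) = 1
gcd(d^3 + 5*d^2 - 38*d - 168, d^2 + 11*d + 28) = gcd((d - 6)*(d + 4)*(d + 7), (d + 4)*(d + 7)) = d^2 + 11*d + 28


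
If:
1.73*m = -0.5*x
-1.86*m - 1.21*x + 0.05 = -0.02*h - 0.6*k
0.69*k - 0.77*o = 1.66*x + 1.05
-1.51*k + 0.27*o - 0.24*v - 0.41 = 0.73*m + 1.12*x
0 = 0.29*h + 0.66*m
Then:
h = 0.657763603747259*x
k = 1.09878745598299*x - 0.0833333333333333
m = -0.289017341040462*x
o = -1.17121643554771*x - 1.43831168831169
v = -12.0183951548861*x - 2.80212842712843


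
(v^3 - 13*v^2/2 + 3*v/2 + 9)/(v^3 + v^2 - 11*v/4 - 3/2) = 2*(v^2 - 5*v - 6)/(2*v^2 + 5*v + 2)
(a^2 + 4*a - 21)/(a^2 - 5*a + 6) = (a + 7)/(a - 2)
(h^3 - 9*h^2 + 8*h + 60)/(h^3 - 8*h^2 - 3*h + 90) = (h + 2)/(h + 3)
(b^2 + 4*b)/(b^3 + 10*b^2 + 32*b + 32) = b/(b^2 + 6*b + 8)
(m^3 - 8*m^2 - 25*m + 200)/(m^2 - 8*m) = m - 25/m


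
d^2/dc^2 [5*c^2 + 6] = 10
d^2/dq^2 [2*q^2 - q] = 4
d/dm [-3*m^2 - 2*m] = -6*m - 2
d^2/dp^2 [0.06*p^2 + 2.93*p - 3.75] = 0.120000000000000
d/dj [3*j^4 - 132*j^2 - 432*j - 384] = 12*j^3 - 264*j - 432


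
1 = 1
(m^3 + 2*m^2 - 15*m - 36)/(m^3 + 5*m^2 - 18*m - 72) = (m + 3)/(m + 6)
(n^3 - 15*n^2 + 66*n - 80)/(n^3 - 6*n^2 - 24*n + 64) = (n - 5)/(n + 4)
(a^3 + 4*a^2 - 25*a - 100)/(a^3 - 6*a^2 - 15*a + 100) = (a + 5)/(a - 5)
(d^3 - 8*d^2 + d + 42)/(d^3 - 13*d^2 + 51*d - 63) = (d + 2)/(d - 3)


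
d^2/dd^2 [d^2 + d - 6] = 2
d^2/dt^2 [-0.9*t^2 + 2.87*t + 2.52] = -1.80000000000000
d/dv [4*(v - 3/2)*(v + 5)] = 8*v + 14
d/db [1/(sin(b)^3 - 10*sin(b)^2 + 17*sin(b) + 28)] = (-3*sin(b)^2 + 20*sin(b) - 17)*cos(b)/(sin(b)^3 - 10*sin(b)^2 + 17*sin(b) + 28)^2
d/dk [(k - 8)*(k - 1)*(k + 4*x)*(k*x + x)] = 2*x*(2*k^3 + 6*k^2*x - 12*k^2 - 32*k*x - k - 2*x + 4)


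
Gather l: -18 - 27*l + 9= -27*l - 9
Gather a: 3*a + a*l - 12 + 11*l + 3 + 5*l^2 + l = a*(l + 3) + 5*l^2 + 12*l - 9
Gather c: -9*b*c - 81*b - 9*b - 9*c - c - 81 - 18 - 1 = -90*b + c*(-9*b - 10) - 100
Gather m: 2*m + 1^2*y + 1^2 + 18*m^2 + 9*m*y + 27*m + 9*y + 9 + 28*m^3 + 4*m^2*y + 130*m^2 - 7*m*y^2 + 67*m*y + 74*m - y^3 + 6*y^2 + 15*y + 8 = 28*m^3 + m^2*(4*y + 148) + m*(-7*y^2 + 76*y + 103) - y^3 + 6*y^2 + 25*y + 18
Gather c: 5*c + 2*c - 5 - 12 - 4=7*c - 21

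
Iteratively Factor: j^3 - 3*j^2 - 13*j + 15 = (j + 3)*(j^2 - 6*j + 5) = (j - 1)*(j + 3)*(j - 5)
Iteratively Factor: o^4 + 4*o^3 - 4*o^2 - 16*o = (o + 2)*(o^3 + 2*o^2 - 8*o) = (o + 2)*(o + 4)*(o^2 - 2*o) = (o - 2)*(o + 2)*(o + 4)*(o)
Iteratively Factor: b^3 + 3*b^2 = (b)*(b^2 + 3*b) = b^2*(b + 3)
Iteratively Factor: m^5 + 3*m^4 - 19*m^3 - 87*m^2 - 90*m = (m + 3)*(m^4 - 19*m^2 - 30*m) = m*(m + 3)*(m^3 - 19*m - 30) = m*(m + 3)^2*(m^2 - 3*m - 10) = m*(m - 5)*(m + 3)^2*(m + 2)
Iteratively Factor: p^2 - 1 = (p + 1)*(p - 1)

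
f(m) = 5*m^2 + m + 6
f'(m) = 10*m + 1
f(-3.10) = 50.95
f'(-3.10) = -30.00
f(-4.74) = 113.60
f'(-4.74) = -46.40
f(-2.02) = 24.38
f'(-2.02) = -19.20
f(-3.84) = 75.89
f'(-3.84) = -37.40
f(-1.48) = 15.47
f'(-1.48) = -13.80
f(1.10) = 13.15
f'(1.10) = 12.00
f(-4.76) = 114.53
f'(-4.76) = -46.60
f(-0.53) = 6.87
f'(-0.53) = -4.30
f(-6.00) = 180.00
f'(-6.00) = -59.00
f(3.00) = 54.00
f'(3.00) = 31.00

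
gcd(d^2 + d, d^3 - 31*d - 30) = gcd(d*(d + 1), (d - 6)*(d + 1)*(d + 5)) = d + 1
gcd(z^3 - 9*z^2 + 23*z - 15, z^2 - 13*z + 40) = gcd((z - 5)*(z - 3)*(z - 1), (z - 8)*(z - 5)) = z - 5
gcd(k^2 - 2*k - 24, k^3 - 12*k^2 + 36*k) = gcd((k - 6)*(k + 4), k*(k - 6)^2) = k - 6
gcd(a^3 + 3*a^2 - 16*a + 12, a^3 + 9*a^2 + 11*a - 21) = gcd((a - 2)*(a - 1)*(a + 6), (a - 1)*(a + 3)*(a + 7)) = a - 1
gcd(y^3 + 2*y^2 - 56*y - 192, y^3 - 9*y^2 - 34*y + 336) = y^2 - 2*y - 48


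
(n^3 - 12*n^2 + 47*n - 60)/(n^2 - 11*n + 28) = (n^2 - 8*n + 15)/(n - 7)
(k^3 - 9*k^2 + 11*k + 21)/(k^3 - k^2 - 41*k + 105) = (k^2 - 6*k - 7)/(k^2 + 2*k - 35)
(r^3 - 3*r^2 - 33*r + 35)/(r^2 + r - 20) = (r^2 - 8*r + 7)/(r - 4)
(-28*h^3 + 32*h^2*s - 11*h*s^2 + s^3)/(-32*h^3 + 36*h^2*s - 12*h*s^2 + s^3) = (-7*h + s)/(-8*h + s)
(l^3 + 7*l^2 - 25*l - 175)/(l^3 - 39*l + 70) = (l + 5)/(l - 2)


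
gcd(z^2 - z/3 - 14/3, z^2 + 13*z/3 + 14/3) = z + 2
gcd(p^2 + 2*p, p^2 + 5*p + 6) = p + 2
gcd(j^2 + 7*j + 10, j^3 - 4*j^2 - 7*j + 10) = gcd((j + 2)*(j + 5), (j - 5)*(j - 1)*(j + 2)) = j + 2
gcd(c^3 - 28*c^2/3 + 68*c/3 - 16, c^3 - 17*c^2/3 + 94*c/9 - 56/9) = c^2 - 10*c/3 + 8/3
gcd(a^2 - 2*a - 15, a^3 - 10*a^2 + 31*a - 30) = a - 5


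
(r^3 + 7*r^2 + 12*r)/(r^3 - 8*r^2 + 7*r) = (r^2 + 7*r + 12)/(r^2 - 8*r + 7)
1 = 1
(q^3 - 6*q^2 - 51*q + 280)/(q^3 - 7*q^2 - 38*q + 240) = (q + 7)/(q + 6)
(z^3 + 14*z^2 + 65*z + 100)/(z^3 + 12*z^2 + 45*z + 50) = (z + 4)/(z + 2)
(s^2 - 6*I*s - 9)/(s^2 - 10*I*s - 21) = (s - 3*I)/(s - 7*I)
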